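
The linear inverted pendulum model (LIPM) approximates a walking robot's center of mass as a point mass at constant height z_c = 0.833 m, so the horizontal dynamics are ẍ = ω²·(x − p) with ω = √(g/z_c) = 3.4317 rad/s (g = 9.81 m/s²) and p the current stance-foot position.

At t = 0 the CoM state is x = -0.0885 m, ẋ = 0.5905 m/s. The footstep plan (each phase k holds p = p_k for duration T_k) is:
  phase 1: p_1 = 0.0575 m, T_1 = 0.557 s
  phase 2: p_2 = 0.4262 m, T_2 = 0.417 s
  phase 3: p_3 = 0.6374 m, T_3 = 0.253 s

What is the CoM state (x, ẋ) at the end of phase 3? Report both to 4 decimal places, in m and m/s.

x = -0.6381, ẋ = -3.9296

phase 1: p=0.0575, T=0.557, ωT=1.911457, cosh=3.455400, sinh=3.307535; start (x,ẋ)=(-0.088500, 0.590500) → end (x,ẋ)=(0.122146, 0.383245)
phase 2: p=0.4262, T=0.417, ωT=1.431019, cosh=2.211012, sinh=1.971947; start (x,ẋ)=(0.122146, 0.383245) → end (x,ẋ)=(-0.025843, -1.210211)
phase 3: p=0.6374, T=0.253, ωT=0.868220, cosh=1.401182, sinh=0.981484; start (x,ẋ)=(-0.025843, -1.210211) → end (x,ẋ)=(-0.638051, -3.929636)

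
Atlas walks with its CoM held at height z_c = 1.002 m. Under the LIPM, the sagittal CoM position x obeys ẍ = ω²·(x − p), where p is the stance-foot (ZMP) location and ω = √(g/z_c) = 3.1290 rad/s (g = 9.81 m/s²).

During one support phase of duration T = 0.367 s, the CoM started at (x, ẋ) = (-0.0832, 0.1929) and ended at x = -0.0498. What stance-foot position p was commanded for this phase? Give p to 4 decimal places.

ωT = 3.1290·0.367 = 1.148343; cosh(ωT) = 1.735063, sinh(ωT) = 1.417901
x(T) = p + (x₀−p)·cosh(ωT) + (ẋ₀/ω)·sinh(ωT) ⇒ p·(1 − cosh) = x(T) − x₀·cosh − (ẋ₀/ω)·sinh
numerator   = -0.0498 − (-0.0832)·1.735063 − (0.1929/3.1290)·1.417901 = 0.007145
denominator = 1 − 1.735063 = -0.735063
p = 0.007145 / -0.735063 = -0.0097

p = -0.0097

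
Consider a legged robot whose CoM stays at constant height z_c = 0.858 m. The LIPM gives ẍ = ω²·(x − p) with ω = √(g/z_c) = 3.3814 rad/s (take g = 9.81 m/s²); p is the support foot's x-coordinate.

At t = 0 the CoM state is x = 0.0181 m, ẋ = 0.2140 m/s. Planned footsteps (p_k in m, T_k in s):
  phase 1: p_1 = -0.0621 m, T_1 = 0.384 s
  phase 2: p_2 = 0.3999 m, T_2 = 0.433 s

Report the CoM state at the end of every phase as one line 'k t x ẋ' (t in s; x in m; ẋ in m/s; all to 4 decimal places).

1 0.3840 0.2031 0.8810
2 0.8170 0.4847 0.6444

phase 1: p=-0.0621, T=0.384, ωT=1.298458, cosh=1.968297, sinh=1.695345; start (x,ẋ)=(0.018100, 0.214000) → end (x,ẋ)=(0.203051, 0.880973)
phase 2: p=0.3999, T=0.433, ωT=1.464146, cosh=2.277563, sinh=2.046287; start (x,ẋ)=(0.203051, 0.880973) → end (x,ẋ)=(0.484694, 0.644414)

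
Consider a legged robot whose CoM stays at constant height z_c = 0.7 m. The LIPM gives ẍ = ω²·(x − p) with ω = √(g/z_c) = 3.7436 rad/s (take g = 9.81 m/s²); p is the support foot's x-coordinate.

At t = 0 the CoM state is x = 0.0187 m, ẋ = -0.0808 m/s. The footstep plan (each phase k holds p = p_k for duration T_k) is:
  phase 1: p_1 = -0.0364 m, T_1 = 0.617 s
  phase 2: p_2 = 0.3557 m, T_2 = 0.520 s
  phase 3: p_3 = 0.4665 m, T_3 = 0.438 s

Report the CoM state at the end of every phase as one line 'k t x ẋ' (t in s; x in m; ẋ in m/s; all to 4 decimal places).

1 0.6170 0.1362 0.6177
2 1.1370 0.1373 -0.6120
3 1.5750 -0.8190 -4.6921

phase 1: p=-0.0364, T=0.617, ωT=2.309801, cosh=5.085852, sinh=4.986571; start (x,ẋ)=(0.018700, -0.080800) → end (x,ẋ)=(0.136203, 0.617655)
phase 2: p=0.3557, T=0.520, ωT=1.946672, cosh=3.574042, sinh=3.431293; start (x,ẋ)=(0.136203, 0.617655) → end (x,ẋ)=(0.137335, -0.612003)
phase 3: p=0.4665, T=0.438, ωT=1.639697, cosh=2.673823, sinh=2.479784; start (x,ẋ)=(0.137335, -0.612003) → end (x,ẋ)=(-0.819023, -4.692130)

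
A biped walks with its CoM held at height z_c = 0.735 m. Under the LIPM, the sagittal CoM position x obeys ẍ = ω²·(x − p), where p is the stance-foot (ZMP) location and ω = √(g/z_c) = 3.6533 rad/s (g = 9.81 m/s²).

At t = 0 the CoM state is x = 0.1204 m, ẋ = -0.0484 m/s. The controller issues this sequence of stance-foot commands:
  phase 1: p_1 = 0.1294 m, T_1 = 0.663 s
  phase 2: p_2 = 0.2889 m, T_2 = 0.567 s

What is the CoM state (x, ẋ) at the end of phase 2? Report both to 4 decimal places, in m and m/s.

phase 1: p=0.1294, T=0.663, ωT=2.422138, cosh=5.679330, sinh=5.590598; start (x,ẋ)=(0.120400, -0.048400) → end (x,ẋ)=(0.004220, -0.458697)
phase 2: p=0.2889, T=0.567, ωT=2.071421, cosh=4.031050, sinh=3.905043; start (x,ẋ)=(0.004220, -0.458697) → end (x,ẋ)=(-1.348964, -5.910356)

x = -1.3490, ẋ = -5.9104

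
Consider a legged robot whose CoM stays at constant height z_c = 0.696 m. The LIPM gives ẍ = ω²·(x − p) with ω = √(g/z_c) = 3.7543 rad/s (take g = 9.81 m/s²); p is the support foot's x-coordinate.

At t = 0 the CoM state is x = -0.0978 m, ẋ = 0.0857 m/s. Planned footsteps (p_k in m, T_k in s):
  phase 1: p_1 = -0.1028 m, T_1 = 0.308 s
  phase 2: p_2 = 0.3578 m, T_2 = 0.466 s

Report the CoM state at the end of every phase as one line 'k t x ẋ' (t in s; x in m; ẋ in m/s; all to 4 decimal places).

phase 1: p=-0.1028, T=0.308, ωT=1.156324, cosh=1.746435, sinh=1.431795; start (x,ẋ)=(-0.097800, 0.085700) → end (x,ẋ)=(-0.061384, 0.176546)
phase 2: p=0.3578, T=0.466, ωT=1.749504, cosh=2.962804, sinh=2.788944; start (x,ẋ)=(-0.061384, 0.176546) → end (x,ẋ)=(-0.753010, -3.866007)

1 0.3080 -0.0614 0.1765
2 0.7740 -0.7530 -3.8660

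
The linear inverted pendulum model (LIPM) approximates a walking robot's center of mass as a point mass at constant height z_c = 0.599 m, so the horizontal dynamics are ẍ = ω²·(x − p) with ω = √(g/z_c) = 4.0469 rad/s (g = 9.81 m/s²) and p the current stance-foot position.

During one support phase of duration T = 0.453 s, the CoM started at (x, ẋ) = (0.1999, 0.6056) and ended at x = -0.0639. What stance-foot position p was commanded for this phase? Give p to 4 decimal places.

ωT = 4.0469·0.453 = 1.833246; cosh(ωT) = 3.207023, sinh(ωT) = 3.047130
x(T) = p + (x₀−p)·cosh(ωT) + (ẋ₀/ω)·sinh(ωT) ⇒ p·(1 − cosh) = x(T) − x₀·cosh − (ẋ₀/ω)·sinh
numerator   = -0.0639 − (0.1999)·3.207023 − (0.6056/4.0469)·3.047130 = -1.160973
denominator = 1 − 3.207023 = -2.207023
p = -1.160973 / -2.207023 = 0.5260

p = 0.5260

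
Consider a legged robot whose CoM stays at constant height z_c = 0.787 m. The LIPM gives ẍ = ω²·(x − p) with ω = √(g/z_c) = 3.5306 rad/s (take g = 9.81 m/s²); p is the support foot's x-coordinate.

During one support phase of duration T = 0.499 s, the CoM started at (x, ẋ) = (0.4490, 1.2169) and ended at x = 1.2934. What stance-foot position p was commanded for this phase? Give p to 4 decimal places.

p = 0.5138

ωT = 3.5306·0.499 = 1.761769; cosh(ωT) = 2.997236, sinh(ωT) = 2.825495
x(T) = p + (x₀−p)·cosh(ωT) + (ẋ₀/ω)·sinh(ωT) ⇒ p·(1 − cosh) = x(T) − x₀·cosh − (ẋ₀/ω)·sinh
numerator   = 1.2934 − (0.4490)·2.997236 − (1.2169/3.5306)·2.825495 = -1.026229
denominator = 1 − 2.997236 = -1.997236
p = -1.026229 / -1.997236 = 0.5138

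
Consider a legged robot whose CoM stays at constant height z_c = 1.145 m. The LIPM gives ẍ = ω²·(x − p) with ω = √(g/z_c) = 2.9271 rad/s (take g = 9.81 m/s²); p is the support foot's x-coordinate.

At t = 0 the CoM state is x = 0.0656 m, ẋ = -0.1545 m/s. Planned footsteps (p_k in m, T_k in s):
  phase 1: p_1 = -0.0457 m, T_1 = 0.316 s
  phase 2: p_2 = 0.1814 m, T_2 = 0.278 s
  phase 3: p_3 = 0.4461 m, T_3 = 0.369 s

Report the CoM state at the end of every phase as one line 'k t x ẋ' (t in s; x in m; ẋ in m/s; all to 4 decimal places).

phase 1: p=-0.0457, T=0.316, ωT=0.924964, cosh=1.459161, sinh=1.062615; start (x,ẋ)=(0.065600, -0.154500) → end (x,ẋ)=(0.060617, 0.120745)
phase 2: p=0.1814, T=0.278, ωT=0.813734, cosh=1.349759, sinh=0.906558; start (x,ẋ)=(0.060617, 0.120745) → end (x,ẋ)=(0.055768, -0.157532)
phase 3: p=0.4461, T=0.369, ωT=1.080100, cosh=1.642268, sinh=1.302706; start (x,ẋ)=(0.055768, -0.157532) → end (x,ẋ)=(-0.265038, -1.747102)

1 0.3160 0.0606 0.1207
2 0.5940 0.0558 -0.1575
3 0.9630 -0.2650 -1.7471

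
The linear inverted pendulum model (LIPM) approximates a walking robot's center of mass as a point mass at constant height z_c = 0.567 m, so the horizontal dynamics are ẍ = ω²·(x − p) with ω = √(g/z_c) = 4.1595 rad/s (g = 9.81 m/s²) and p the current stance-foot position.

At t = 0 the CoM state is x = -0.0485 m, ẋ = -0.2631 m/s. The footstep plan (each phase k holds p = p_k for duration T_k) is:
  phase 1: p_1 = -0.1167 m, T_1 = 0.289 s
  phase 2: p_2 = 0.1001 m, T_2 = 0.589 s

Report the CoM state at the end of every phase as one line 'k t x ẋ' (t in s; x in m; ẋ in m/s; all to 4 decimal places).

phase 1: p=-0.1167, T=0.289, ωT=1.202095, cosh=1.813823, sinh=1.513259; start (x,ẋ)=(-0.048500, -0.263100) → end (x,ẋ)=(-0.088715, -0.047939)
phase 2: p=0.1001, T=0.589, ωT=2.449946, cosh=5.837007, sinh=5.750708; start (x,ẋ)=(-0.088715, -0.047939) → end (x,ẋ)=(-1.068293, -4.796290)

1 0.2890 -0.0887 -0.0479
2 0.8780 -1.0683 -4.7963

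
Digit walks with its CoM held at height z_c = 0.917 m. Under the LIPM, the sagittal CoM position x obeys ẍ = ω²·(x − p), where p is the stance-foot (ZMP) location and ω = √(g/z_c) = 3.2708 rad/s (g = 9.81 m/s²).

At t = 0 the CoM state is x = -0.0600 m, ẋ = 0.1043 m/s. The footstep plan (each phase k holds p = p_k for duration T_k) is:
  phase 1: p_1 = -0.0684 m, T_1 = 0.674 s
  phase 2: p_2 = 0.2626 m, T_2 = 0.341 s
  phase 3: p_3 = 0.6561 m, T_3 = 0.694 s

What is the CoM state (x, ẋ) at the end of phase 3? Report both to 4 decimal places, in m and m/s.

x = -0.7686, ẋ = -4.4898

phase 1: p=-0.0684, T=0.674, ωT=2.204519, cosh=4.588098, sinh=4.477794; start (x,ẋ)=(-0.060000, 0.104300) → end (x,ẋ)=(0.112929, 0.601565)
phase 2: p=0.2626, T=0.341, ωT=1.115343, cosh=1.689208, sinh=1.361405; start (x,ẋ)=(0.112929, 0.601565) → end (x,ẋ)=(0.260164, 0.349700)
phase 3: p=0.6561, T=0.694, ωT=2.269935, cosh=4.891046, sinh=4.787727; start (x,ẋ)=(0.260164, 0.349700) → end (x,ẋ)=(-0.768559, -4.489844)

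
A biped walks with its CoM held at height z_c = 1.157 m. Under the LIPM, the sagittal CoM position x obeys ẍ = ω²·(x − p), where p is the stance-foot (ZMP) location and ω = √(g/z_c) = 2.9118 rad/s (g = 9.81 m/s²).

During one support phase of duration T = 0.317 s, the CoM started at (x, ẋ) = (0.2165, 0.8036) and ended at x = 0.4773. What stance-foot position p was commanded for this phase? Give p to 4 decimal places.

ωT = 2.9118·0.317 = 0.923041; cosh(ωT) = 1.457120, sinh(ωT) = 1.059811
x(T) = p + (x₀−p)·cosh(ωT) + (ẋ₀/ω)·sinh(ωT) ⇒ p·(1 − cosh) = x(T) − x₀·cosh − (ẋ₀/ω)·sinh
numerator   = 0.4773 − (0.2165)·1.457120 − (0.8036/2.9118)·1.059811 = -0.130654
denominator = 1 − 1.457120 = -0.457120
p = -0.130654 / -0.457120 = 0.2858

p = 0.2858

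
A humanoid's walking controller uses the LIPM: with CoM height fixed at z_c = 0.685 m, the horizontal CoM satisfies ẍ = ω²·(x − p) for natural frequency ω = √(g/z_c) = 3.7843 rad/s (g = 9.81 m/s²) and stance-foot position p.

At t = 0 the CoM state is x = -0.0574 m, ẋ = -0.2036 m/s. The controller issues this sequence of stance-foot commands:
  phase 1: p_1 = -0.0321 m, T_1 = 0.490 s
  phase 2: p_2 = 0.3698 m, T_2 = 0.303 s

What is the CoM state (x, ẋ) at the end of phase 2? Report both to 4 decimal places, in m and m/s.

phase 1: p=-0.0321, T=0.490, ωT=1.854307, cosh=3.271916, sinh=3.115354; start (x,ẋ)=(-0.057400, -0.203600) → end (x,ẋ)=(-0.282489, -0.964435)
phase 2: p=0.3698, T=0.303, ωT=1.146643, cosh=1.732655, sinh=1.414953; start (x,ẋ)=(-0.282489, -0.964435) → end (x,ẋ)=(-1.120995, -5.163787)

x = -1.1210, ẋ = -5.1638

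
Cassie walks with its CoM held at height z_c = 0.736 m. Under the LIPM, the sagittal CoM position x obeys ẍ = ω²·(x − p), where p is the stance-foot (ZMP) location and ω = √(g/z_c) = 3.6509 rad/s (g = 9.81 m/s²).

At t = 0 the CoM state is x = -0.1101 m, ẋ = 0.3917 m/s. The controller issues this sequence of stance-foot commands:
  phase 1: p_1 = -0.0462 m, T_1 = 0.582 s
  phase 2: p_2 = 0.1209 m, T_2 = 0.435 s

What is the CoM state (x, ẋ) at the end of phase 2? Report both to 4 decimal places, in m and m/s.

x = 0.5817, ẋ = 1.8223

phase 1: p=-0.0462, T=0.582, ωT=2.124824, cosh=4.245438, sinh=4.125984; start (x,ẋ)=(-0.110100, 0.391700) → end (x,ẋ)=(0.125188, 0.700377)
phase 2: p=0.1209, T=0.435, ωT=1.588142, cosh=2.549474, sinh=2.345169; start (x,ẋ)=(0.125188, 0.700377) → end (x,ẋ)=(0.581721, 1.822304)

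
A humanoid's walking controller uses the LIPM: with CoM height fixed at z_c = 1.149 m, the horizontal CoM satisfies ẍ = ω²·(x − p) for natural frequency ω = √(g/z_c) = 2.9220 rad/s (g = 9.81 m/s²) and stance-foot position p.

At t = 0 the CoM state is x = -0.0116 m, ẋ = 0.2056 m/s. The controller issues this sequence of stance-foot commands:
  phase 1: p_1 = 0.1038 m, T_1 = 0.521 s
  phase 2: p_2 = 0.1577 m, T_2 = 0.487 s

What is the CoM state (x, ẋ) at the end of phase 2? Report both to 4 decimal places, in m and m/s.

phase 1: p=0.1038, T=0.521, ωT=1.522362, cosh=2.400617, sinh=2.182421; start (x,ẋ)=(-0.011600, 0.205600) → end (x,ẋ)=(-0.019670, -0.242343)
phase 2: p=0.1577, T=0.487, ωT=1.423014, cosh=2.195298, sinh=1.954311; start (x,ẋ)=(-0.019670, -0.242343) → end (x,ẋ)=(-0.393765, -1.544886)

x = -0.3938, ẋ = -1.5449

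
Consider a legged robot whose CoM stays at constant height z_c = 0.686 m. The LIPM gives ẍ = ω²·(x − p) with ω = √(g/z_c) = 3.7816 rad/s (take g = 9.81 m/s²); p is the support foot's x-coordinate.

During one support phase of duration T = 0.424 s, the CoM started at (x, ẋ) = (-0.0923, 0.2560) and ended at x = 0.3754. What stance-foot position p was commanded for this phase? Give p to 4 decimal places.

p = -0.2855

ωT = 3.7816·0.424 = 1.603398; cosh(ωT) = 2.585553, sinh(ωT) = 2.384341
x(T) = p + (x₀−p)·cosh(ωT) + (ẋ₀/ω)·sinh(ωT) ⇒ p·(1 − cosh) = x(T) − x₀·cosh − (ẋ₀/ω)·sinh
numerator   = 0.3754 − (-0.0923)·2.585553 − (0.2560/3.7816)·2.384341 = 0.452636
denominator = 1 − 2.585553 = -1.585553
p = 0.452636 / -1.585553 = -0.2855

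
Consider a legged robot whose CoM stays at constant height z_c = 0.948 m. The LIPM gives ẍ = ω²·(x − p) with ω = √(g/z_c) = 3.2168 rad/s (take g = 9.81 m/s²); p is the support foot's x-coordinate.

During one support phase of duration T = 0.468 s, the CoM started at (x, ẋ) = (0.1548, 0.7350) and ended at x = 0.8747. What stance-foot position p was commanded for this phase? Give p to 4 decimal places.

p = -0.0141

ωT = 3.2168·0.468 = 1.505462; cosh(ωT) = 2.364076, sinh(ωT) = 2.142161
x(T) = p + (x₀−p)·cosh(ωT) + (ẋ₀/ω)·sinh(ωT) ⇒ p·(1 − cosh) = x(T) − x₀·cosh − (ẋ₀/ω)·sinh
numerator   = 0.8747 − (0.1548)·2.364076 − (0.7350/3.2168)·2.142161 = 0.019283
denominator = 1 − 2.364076 = -1.364076
p = 0.019283 / -1.364076 = -0.0141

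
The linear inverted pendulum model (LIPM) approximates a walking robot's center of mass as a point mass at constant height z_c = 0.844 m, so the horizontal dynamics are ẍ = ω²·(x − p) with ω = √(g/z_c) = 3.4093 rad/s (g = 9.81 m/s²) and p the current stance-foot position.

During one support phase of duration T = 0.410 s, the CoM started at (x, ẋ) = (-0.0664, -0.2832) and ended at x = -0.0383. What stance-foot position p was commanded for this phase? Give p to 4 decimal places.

ωT = 3.4093·0.410 = 1.397813; cosh(ωT) = 2.146739, sinh(ωT) = 1.899602
x(T) = p + (x₀−p)·cosh(ωT) + (ẋ₀/ω)·sinh(ωT) ⇒ p·(1 − cosh) = x(T) − x₀·cosh − (ẋ₀/ω)·sinh
numerator   = -0.0383 − (-0.0664)·2.146739 − (-0.2832/3.4093)·1.899602 = 0.262038
denominator = 1 − 2.146739 = -1.146739
p = 0.262038 / -1.146739 = -0.2285

p = -0.2285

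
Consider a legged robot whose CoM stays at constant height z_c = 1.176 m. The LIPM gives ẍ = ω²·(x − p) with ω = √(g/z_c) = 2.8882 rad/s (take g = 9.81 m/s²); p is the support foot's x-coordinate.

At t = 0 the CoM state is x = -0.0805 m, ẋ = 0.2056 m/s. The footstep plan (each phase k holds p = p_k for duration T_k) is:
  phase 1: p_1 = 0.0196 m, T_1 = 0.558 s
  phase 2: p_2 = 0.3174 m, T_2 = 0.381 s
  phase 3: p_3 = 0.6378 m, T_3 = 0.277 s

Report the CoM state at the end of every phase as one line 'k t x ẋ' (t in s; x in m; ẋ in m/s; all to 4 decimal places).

1 0.5580 -0.0699 -0.1599
2 0.9390 -0.4030 -1.7618
3 1.2160 -1.2961 -5.0262

phase 1: p=0.0196, T=0.558, ωT=1.611616, cosh=2.605233, sinh=2.405668; start (x,ẋ)=(-0.080500, 0.205600) → end (x,ẋ)=(-0.069933, -0.159864)
phase 2: p=0.3174, T=0.381, ωT=1.100404, cosh=1.669059, sinh=1.336322; start (x,ẋ)=(-0.069933, -0.159864) → end (x,ẋ)=(-0.403049, -1.761761)
phase 3: p=0.6378, T=0.277, ωT=0.800031, cosh=1.337463, sinh=0.888148; start (x,ẋ)=(-0.403049, -1.761761) → end (x,ẋ)=(-1.296054, -5.026221)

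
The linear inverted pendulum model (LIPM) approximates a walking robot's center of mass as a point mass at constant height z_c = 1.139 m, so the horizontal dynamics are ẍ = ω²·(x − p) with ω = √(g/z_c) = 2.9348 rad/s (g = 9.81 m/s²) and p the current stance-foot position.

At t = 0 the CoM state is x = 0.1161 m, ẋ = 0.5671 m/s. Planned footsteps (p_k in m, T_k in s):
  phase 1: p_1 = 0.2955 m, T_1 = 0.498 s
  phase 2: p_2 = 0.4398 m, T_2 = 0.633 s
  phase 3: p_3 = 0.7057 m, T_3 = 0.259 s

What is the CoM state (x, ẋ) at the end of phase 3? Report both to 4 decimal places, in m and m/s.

phase 1: p=0.2955, T=0.498, ωT=1.461530, cosh=2.272218, sinh=2.040337; start (x,ẋ)=(0.116100, 0.567100) → end (x,ẋ)=(0.282124, 0.214331)
phase 2: p=0.4398, T=0.633, ωT=1.857728, cosh=3.282594, sinh=3.126567; start (x,ẋ)=(0.282124, 0.214331) → end (x,ẋ)=(0.150551, -0.743246)
phase 3: p=0.7057, T=0.259, ωT=0.760113, cosh=1.303066, sinh=0.835452; start (x,ẋ)=(0.150551, -0.743246) → end (x,ẋ)=(-0.229276, -2.329661)

x = -0.2293, ẋ = -2.3297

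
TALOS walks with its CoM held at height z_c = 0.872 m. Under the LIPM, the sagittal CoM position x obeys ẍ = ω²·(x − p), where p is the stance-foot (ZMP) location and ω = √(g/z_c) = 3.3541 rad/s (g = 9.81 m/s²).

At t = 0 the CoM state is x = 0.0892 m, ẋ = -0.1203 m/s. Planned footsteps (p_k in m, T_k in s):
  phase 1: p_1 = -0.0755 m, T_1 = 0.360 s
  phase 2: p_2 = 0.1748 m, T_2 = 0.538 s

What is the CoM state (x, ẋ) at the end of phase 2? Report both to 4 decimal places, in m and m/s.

phase 1: p=-0.0755, T=0.360, ωT=1.207476, cosh=1.821991, sinh=1.523040; start (x,ẋ)=(0.089200, -0.120300) → end (x,ẋ)=(0.169956, 0.622173)
phase 2: p=0.1748, T=0.538, ωT=1.804506, cosh=3.120762, sinh=2.956206; start (x,ẋ)=(0.169956, 0.622173) → end (x,ẋ)=(0.708047, 1.893620)

x = 0.7080, ẋ = 1.8936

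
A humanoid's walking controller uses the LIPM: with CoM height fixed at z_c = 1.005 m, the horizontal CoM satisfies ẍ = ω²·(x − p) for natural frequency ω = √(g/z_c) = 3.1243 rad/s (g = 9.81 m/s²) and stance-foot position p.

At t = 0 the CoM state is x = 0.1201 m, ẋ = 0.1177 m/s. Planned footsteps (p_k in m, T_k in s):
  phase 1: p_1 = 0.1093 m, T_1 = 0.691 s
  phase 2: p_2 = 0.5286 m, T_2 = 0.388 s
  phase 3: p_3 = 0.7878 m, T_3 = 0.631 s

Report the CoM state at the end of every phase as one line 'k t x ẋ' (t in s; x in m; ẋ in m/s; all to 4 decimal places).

1 0.6910 0.3177 0.6607
2 1.0790 0.4667 0.1992
3 1.7100 -0.1631 -2.8033

phase 1: p=0.1093, T=0.691, ωT=2.158891, cosh=4.388491, sinh=4.273038; start (x,ẋ)=(0.120100, 0.117700) → end (x,ẋ)=(0.317671, 0.660708)
phase 2: p=0.5286, T=0.388, ωT=1.212228, cosh=1.829250, sinh=1.531716; start (x,ẋ)=(0.317671, 0.660708) → end (x,ẋ)=(0.466677, 0.199193)
phase 3: p=0.7878, T=0.631, ωT=1.971433, cosh=3.660109, sinh=3.520852; start (x,ẋ)=(0.466677, 0.199193) → end (x,ẋ)=(-0.163069, -2.803347)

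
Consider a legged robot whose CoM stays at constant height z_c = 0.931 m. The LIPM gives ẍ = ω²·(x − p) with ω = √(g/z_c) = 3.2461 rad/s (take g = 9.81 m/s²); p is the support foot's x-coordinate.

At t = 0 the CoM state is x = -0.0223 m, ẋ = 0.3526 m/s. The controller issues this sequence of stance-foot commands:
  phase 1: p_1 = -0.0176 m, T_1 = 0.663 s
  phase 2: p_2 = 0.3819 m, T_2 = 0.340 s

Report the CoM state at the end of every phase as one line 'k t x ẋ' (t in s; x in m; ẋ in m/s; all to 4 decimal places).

1 0.6630 0.4229 1.4725
2 1.0030 1.0591 2.6426

phase 1: p=-0.0176, T=0.663, ωT=2.152164, cosh=4.359846, sinh=4.243613; start (x,ẋ)=(-0.022300, 0.352600) → end (x,ẋ)=(0.422861, 1.472538)
phase 2: p=0.3819, T=0.340, ωT=1.103674, cosh=1.673437, sinh=1.341787; start (x,ẋ)=(0.422861, 1.472538) → end (x,ẋ)=(1.059125, 2.642610)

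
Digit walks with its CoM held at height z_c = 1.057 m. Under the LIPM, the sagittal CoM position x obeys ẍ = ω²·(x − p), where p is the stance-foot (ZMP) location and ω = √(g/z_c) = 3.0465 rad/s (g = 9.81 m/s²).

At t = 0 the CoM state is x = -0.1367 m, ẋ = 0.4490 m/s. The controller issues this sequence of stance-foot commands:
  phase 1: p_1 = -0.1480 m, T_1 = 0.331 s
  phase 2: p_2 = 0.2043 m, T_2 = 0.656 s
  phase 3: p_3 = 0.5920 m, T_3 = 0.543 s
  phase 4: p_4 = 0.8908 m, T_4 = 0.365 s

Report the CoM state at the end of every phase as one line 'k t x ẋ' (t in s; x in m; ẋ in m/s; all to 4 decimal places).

phase 1: p=-0.1480, T=0.331, ωT=1.008392, cosh=1.552997, sinh=1.188191; start (x,ẋ)=(-0.136700, 0.449000) → end (x,ẋ)=(0.044667, 0.738200)
phase 2: p=0.2043, T=0.656, ωT=1.998504, cosh=3.756774, sinh=3.621236; start (x,ẋ)=(0.044667, 0.738200) → end (x,ẋ)=(0.482060, 1.012165)
phase 3: p=0.5920, T=0.543, ωT=1.654250, cosh=2.710195, sinh=2.518959; start (x,ẋ)=(0.482060, 1.012165) → end (x,ẋ)=(1.130936, 1.899482)
phase 4: p=0.8908, T=0.365, ωT=1.111973, cosh=1.684630, sinh=1.355720; start (x,ẋ)=(1.130936, 1.899482) → end (x,ẋ)=(2.140627, 4.191734)

1 0.3310 0.0447 0.7382
2 0.9870 0.4821 1.0122
3 1.5300 1.1309 1.8995
4 1.8950 2.1406 4.1917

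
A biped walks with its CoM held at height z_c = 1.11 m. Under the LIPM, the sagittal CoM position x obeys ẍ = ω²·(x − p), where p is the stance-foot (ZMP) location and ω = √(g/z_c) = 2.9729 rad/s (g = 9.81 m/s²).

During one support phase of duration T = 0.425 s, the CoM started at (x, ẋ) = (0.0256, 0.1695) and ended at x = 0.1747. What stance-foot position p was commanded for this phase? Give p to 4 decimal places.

ωT = 2.9729·0.425 = 1.263483; cosh(ωT) = 1.910194, sinh(ωT) = 1.627526
x(T) = p + (x₀−p)·cosh(ωT) + (ẋ₀/ω)·sinh(ωT) ⇒ p·(1 − cosh) = x(T) − x₀·cosh − (ẋ₀/ω)·sinh
numerator   = 0.1747 − (0.0256)·1.910194 − (0.1695/2.9729)·1.627526 = 0.033006
denominator = 1 − 1.910194 = -0.910194
p = 0.033006 / -0.910194 = -0.0363

p = -0.0363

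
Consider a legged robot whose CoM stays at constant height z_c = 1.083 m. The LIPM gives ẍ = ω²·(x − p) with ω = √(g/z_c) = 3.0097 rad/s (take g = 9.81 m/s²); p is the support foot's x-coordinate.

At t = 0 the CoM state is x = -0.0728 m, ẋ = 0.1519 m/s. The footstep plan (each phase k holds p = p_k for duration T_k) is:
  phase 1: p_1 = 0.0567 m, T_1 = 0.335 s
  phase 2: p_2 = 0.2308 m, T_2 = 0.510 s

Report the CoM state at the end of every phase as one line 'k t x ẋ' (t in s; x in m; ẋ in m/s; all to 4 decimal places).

phase 1: p=0.0567, T=0.335, ωT=1.008250, cosh=1.552828, sinh=1.187971; start (x,ẋ)=(-0.072800, 0.151900) → end (x,ẋ)=(-0.084434, -0.227144)
phase 2: p=0.2308, T=0.510, ωT=1.534947, cosh=2.428273, sinh=2.212806; start (x,ẋ)=(-0.084434, -0.227144) → end (x,ẋ)=(-0.701677, -2.650991)

1 0.3350 -0.0844 -0.2271
2 0.8450 -0.7017 -2.6510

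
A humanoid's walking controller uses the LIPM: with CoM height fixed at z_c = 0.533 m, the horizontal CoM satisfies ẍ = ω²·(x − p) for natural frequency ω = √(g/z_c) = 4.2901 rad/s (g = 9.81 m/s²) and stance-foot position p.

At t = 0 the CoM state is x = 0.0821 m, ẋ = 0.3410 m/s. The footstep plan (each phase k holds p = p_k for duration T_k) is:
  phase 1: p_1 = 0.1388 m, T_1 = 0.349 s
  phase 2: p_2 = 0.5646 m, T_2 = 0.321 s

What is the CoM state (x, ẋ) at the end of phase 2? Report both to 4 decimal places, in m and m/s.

x = -0.1350, ẋ = -2.5074

phase 1: p=0.1388, T=0.349, ωT=1.497245, cosh=2.346552, sinh=2.122806; start (x,ẋ)=(0.082100, 0.341000) → end (x,ẋ)=(0.174482, 0.283804)
phase 2: p=0.5646, T=0.321, ωT=1.377122, cosh=2.107891, sinh=1.855588; start (x,ẋ)=(0.174482, 0.283804) → end (x,ẋ)=(-0.134972, -2.507363)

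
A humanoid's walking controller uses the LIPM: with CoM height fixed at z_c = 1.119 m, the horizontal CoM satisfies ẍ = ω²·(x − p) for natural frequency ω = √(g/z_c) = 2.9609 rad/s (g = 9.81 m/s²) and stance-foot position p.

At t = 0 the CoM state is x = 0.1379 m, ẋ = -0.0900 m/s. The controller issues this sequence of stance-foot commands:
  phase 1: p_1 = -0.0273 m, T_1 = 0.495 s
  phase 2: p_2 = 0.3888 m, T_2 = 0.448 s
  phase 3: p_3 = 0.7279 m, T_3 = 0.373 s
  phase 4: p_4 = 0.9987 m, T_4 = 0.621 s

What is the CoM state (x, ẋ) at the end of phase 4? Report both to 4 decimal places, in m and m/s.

x = 2.8898, ẋ = 5.7951

phase 1: p=-0.0273, T=0.495, ωT=1.465645, cosh=2.280633, sinh=2.049704; start (x,ẋ)=(0.137900, -0.090000) → end (x,ẋ)=(0.287157, 0.797337)
phase 2: p=0.3888, T=0.448, ωT=1.326483, cosh=2.016589, sinh=1.751180; start (x,ẋ)=(0.287157, 0.797337) → end (x,ẋ)=(0.655402, 1.080877)
phase 3: p=0.7279, T=0.373, ωT=1.104416, cosh=1.674433, sinh=1.343028; start (x,ẋ)=(0.655402, 1.080877) → end (x,ẋ)=(1.096779, 1.521561)
phase 4: p=0.9987, T=0.621, ωT=1.838719, cosh=3.223749, sinh=3.064728; start (x,ẋ)=(1.096779, 1.521561) → end (x,ẋ)=(2.889800, 5.795138)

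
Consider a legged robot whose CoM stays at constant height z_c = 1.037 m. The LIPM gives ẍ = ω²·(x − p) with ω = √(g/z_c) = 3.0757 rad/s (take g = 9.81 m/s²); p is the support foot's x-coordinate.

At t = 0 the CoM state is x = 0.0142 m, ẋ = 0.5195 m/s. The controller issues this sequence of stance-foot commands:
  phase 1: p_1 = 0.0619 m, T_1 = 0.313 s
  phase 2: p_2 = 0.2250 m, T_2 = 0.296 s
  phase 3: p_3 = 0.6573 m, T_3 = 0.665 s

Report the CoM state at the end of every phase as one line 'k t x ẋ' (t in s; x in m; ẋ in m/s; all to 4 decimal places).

phase 1: p=0.0619, T=0.313, ωT=0.962694, cosh=1.500302, sinh=1.118440; start (x,ẋ)=(0.014200, 0.519500) → end (x,ẋ)=(0.179245, 0.615320)
phase 2: p=0.2250, T=0.296, ωT=0.910407, cosh=1.443847, sinh=1.041487; start (x,ẋ)=(0.179245, 0.615320) → end (x,ẋ)=(0.367295, 0.741862)
phase 3: p=0.6573, T=0.665, ωT=2.045341, cosh=3.930563, sinh=3.801227; start (x,ẋ)=(0.367295, 0.741862) → end (x,ẋ)=(0.434278, -0.474636)

1 0.3130 0.1792 0.6153
2 0.6090 0.3673 0.7419
3 1.2740 0.4343 -0.4746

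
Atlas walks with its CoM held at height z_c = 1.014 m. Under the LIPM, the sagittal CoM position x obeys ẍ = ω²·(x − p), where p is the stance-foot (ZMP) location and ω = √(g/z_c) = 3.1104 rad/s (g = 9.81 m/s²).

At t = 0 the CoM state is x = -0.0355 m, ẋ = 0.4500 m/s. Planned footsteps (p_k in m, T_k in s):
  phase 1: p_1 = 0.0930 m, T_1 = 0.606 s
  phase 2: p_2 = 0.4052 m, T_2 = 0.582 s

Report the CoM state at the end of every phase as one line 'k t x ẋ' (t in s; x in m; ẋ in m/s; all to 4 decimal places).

phase 1: p=0.0930, T=0.606, ωT=1.884902, cosh=3.368778, sinh=3.216934; start (x,ẋ)=(-0.035500, 0.450000) → end (x,ẋ)=(0.125525, 0.230185)
phase 2: p=0.4052, T=0.582, ωT=1.810253, cosh=3.137803, sinh=2.974190; start (x,ẋ)=(0.125525, 0.230185) → end (x,ẋ)=(-0.252260, -1.864976)

1 0.6060 0.1255 0.2302
2 1.1880 -0.2523 -1.8650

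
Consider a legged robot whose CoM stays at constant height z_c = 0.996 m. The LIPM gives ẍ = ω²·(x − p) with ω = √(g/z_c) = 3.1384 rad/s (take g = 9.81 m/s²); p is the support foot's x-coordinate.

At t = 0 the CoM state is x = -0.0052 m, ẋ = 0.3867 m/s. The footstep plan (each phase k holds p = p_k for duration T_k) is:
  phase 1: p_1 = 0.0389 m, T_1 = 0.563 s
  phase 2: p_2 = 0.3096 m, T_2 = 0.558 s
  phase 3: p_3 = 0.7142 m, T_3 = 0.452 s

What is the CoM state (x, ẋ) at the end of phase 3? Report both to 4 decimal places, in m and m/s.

phase 1: p=0.0389, T=0.563, ωT=1.766919, cosh=3.011826, sinh=2.840968; start (x,ẋ)=(-0.005200, 0.386700) → end (x,ẋ)=(0.256130, 0.771474)
phase 2: p=0.3096, T=0.558, ωT=1.751227, cosh=2.967615, sinh=2.794054; start (x,ẋ)=(0.256130, 0.771474) → end (x,ẋ)=(0.837749, 1.820567)
phase 3: p=0.7142, T=0.452, ωT=1.418557, cosh=2.186609, sinh=1.944545; start (x,ẋ)=(0.837749, 1.820567) → end (x,ẋ)=(2.112373, 4.734860)

x = 2.1124, ẋ = 4.7349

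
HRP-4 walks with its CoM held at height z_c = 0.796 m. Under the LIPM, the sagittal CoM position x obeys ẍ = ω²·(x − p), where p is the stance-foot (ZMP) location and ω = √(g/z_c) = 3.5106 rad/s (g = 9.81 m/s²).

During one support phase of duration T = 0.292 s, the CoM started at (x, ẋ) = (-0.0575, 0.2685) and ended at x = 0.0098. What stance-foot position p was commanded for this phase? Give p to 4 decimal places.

p = -0.0129

ωT = 3.5106·0.292 = 1.025095; cosh(ωT) = 1.573062, sinh(ωT) = 1.214299
x(T) = p + (x₀−p)·cosh(ωT) + (ẋ₀/ω)·sinh(ωT) ⇒ p·(1 − cosh) = x(T) − x₀·cosh − (ẋ₀/ω)·sinh
numerator   = 0.0098 − (-0.0575)·1.573062 − (0.2685/3.5106)·1.214299 = 0.007378
denominator = 1 − 1.573062 = -0.573062
p = 0.007378 / -0.573062 = -0.0129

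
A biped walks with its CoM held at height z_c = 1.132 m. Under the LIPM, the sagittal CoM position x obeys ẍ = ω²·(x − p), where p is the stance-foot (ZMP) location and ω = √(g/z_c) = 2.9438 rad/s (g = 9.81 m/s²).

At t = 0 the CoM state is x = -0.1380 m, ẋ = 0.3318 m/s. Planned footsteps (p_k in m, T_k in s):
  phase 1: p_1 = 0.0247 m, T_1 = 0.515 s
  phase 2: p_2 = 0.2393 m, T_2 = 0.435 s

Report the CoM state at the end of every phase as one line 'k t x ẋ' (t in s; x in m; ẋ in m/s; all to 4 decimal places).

1 0.5150 -0.1194 -0.2461
2 0.9500 -0.5947 -2.2301

phase 1: p=0.0247, T=0.515, ωT=1.516057, cosh=2.386904, sinh=2.167328; start (x,ẋ)=(-0.138000, 0.331800) → end (x,ẋ)=(-0.119367, -0.246081)
phase 2: p=0.2393, T=0.435, ωT=1.280553, cosh=1.938256, sinh=1.660373; start (x,ẋ)=(-0.119367, -0.246081) → end (x,ẋ)=(-0.594683, -2.230060)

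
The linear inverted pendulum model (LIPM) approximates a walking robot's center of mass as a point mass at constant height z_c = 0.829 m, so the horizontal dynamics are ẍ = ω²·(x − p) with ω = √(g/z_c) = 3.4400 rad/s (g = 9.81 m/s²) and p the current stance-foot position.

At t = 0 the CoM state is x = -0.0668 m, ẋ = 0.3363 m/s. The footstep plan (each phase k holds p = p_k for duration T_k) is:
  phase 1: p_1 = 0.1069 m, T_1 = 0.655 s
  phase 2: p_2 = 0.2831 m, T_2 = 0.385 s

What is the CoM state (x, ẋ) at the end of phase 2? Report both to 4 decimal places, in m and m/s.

x = -1.4342, ẋ = -5.7202

phase 1: p=0.1069, T=0.655, ωT=2.253200, cosh=4.811604, sinh=4.706541; start (x,ẋ)=(-0.066800, 0.336300) → end (x,ẋ)=(-0.268756, -1.194148)
phase 2: p=0.2831, T=0.385, ωT=1.324400, cosh=2.012946, sinh=1.746983; start (x,ẋ)=(-0.268756, -1.194148) → end (x,ẋ)=(-1.434198, -5.720203)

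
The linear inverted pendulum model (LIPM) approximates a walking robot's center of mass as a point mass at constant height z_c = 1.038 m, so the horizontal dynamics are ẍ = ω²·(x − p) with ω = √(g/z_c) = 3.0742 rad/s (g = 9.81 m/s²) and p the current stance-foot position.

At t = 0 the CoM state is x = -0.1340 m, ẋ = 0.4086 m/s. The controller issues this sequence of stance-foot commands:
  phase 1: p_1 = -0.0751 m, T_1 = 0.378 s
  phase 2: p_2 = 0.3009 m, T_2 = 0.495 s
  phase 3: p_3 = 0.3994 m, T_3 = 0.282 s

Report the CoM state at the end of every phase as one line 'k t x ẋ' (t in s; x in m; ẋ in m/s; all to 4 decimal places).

1 0.3780 0.0132 0.4559
2 0.8730 -0.0660 -0.8352
3 1.1550 -0.5183 -2.5708

phase 1: p=-0.0751, T=0.378, ωT=1.162048, cosh=1.754658, sinh=1.441813; start (x,ẋ)=(-0.134000, 0.408600) → end (x,ẋ)=(0.013186, 0.455884)
phase 2: p=0.3009, T=0.495, ωT=1.521729, cosh=2.399236, sinh=2.180902; start (x,ẋ)=(0.013186, 0.455884) → end (x,ẋ)=(-0.065981, -0.835215)
phase 3: p=0.3994, T=0.282, ωT=0.866924, cosh=1.399912, sinh=0.979669; start (x,ẋ)=(-0.065981, -0.835215) → end (x,ẋ)=(-0.518254, -2.570814)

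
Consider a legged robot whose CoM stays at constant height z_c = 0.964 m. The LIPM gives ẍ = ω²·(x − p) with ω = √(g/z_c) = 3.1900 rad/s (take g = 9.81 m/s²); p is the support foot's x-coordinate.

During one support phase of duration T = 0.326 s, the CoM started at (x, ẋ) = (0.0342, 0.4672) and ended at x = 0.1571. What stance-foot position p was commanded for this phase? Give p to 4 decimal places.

ωT = 3.1900·0.326 = 1.039940; cosh(ωT) = 1.591262, sinh(ωT) = 1.237786
x(T) = p + (x₀−p)·cosh(ωT) + (ẋ₀/ω)·sinh(ωT) ⇒ p·(1 − cosh) = x(T) − x₀·cosh − (ẋ₀/ω)·sinh
numerator   = 0.1571 − (0.0342)·1.591262 − (0.4672/3.1900)·1.237786 = -0.078604
denominator = 1 − 1.591262 = -0.591262
p = -0.078604 / -0.591262 = 0.1329

p = 0.1329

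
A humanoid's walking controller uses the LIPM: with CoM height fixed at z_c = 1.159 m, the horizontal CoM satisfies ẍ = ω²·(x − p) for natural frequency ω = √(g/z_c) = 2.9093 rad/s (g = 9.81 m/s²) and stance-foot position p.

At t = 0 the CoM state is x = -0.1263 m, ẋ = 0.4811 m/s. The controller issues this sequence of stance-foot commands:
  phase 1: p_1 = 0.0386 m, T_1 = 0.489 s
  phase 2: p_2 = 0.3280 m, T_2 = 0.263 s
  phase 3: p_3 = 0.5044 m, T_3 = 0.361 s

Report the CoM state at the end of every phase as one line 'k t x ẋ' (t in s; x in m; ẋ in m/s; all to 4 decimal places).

phase 1: p=0.0386, T=0.489, ωT=1.422648, cosh=2.194582, sinh=1.953507; start (x,ẋ)=(-0.126300, 0.481100) → end (x,ẋ)=(-0.000242, 0.118631)
phase 2: p=0.3280, T=0.263, ωT=0.765146, cosh=1.307287, sinh=0.842021; start (x,ẋ)=(-0.000242, 0.118631) → end (x,ẋ)=(-0.066772, -0.649008)
phase 3: p=0.5044, T=0.361, ωT=1.050257, cosh=1.604117, sinh=1.254269; start (x,ẋ)=(-0.066772, -0.649008) → end (x,ẋ)=(-0.691631, -3.125319)

1 0.4890 -0.0002 0.1186
2 0.7520 -0.0668 -0.6490
3 1.1130 -0.6916 -3.1253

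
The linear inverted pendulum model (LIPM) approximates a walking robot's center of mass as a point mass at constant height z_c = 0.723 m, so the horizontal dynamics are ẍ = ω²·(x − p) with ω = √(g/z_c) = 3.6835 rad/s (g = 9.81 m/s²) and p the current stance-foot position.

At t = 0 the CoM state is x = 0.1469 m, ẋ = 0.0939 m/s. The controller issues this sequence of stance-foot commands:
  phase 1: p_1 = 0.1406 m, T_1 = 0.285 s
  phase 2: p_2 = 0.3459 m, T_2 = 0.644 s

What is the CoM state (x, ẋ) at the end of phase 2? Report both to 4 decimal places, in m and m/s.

x = -0.2776, ẋ = -2.2237

phase 1: p=0.1406, T=0.285, ωT=1.049797, cosh=1.603541, sinh=1.253532; start (x,ẋ)=(0.146900, 0.093900) → end (x,ẋ)=(0.182657, 0.179662)
phase 2: p=0.3459, T=0.644, ωT=2.372174, cosh=5.406976, sinh=5.313698; start (x,ẋ)=(0.182657, 0.179662) → end (x,ẋ)=(-0.277574, -2.223720)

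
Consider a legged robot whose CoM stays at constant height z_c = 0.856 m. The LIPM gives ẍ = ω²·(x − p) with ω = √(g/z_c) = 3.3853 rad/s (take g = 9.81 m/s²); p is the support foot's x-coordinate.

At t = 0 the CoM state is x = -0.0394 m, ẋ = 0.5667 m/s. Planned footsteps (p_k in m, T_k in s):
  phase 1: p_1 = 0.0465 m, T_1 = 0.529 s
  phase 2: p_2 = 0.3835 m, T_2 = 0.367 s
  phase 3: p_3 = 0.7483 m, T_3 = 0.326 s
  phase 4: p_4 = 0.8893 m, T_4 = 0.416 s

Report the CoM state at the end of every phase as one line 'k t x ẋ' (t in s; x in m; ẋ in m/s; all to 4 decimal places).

1 0.5290 0.2696 0.8985
2 0.8960 0.5912 1.0739
3 1.2220 0.9111 1.0835
4 1.6380 1.5517 2.4893

phase 1: p=0.0465, T=0.529, ωT=1.790824, cosh=3.080605, sinh=2.913783; start (x,ẋ)=(-0.039400, 0.566700) → end (x,ẋ)=(0.269644, 0.898459)
phase 2: p=0.3835, T=0.367, ωT=1.242405, cosh=1.876312, sinh=1.587623; start (x,ẋ)=(0.269644, 0.898459) → end (x,ẋ)=(0.591226, 1.073861)
phase 3: p=0.7483, T=0.326, ωT=1.103608, cosh=1.673348, sinh=1.341676; start (x,ẋ)=(0.591226, 1.073861) → end (x,ẋ)=(0.911057, 1.083515)
phase 4: p=0.8893, T=0.416, ωT=1.408285, cosh=2.166749, sinh=1.922187; start (x,ẋ)=(0.911057, 1.083515) → end (x,ẋ)=(1.551666, 2.489281)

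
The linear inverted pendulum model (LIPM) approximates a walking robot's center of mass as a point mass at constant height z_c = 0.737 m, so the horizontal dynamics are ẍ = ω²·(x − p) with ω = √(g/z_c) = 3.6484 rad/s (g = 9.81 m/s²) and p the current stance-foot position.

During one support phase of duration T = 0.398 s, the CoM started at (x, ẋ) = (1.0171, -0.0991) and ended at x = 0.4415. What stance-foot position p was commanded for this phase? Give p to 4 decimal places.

ωT = 3.6484·0.398 = 1.452063; cosh(ωT) = 2.253003, sinh(ωT) = 2.018916
x(T) = p + (x₀−p)·cosh(ωT) + (ẋ₀/ω)·sinh(ωT) ⇒ p·(1 − cosh) = x(T) − x₀·cosh − (ẋ₀/ω)·sinh
numerator   = 0.4415 − (1.0171)·2.253003 − (-0.0991/3.6484)·2.018916 = -1.795190
denominator = 1 − 2.253003 = -1.253003
p = -1.795190 / -1.253003 = 1.4327

p = 1.4327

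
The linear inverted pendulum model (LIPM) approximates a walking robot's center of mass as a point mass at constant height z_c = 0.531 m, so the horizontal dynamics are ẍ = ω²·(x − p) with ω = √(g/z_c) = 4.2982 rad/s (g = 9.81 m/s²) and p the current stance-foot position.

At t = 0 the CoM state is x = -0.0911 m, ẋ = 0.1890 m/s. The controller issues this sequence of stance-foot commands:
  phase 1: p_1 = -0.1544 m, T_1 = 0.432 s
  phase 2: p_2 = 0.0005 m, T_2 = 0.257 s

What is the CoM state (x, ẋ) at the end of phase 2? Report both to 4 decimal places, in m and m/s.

x = 0.7782, ẋ = 3.5588

phase 1: p=-0.1544, T=0.432, ωT=1.856822, cosh=3.279763, sinh=3.123595; start (x,ẋ)=(-0.091100, 0.189000) → end (x,ẋ)=(0.190559, 1.469730)
phase 2: p=0.0005, T=0.257, ωT=1.104637, cosh=1.674730, sinh=1.343399; start (x,ẋ)=(0.190559, 1.469730) → end (x,ẋ)=(0.778161, 3.558843)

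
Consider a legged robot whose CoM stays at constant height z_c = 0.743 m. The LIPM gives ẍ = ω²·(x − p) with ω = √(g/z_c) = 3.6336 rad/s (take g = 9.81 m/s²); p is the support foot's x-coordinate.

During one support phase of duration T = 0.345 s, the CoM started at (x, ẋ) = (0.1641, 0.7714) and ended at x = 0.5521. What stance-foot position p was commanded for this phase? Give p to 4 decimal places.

p = 0.1121

ωT = 3.6336·0.345 = 1.253592; cosh(ωT) = 1.894190, sinh(ωT) = 1.608713
x(T) = p + (x₀−p)·cosh(ωT) + (ẋ₀/ω)·sinh(ωT) ⇒ p·(1 − cosh) = x(T) − x₀·cosh − (ẋ₀/ω)·sinh
numerator   = 0.5521 − (0.1641)·1.894190 − (0.7714/3.6336)·1.608713 = -0.100260
denominator = 1 − 1.894190 = -0.894190
p = -0.100260 / -0.894190 = 0.1121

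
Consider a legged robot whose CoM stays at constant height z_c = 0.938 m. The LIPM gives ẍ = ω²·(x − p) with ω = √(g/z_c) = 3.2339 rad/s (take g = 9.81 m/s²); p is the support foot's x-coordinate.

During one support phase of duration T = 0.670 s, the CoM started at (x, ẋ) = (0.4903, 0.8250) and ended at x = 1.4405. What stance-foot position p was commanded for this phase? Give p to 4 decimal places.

ωT = 3.2339·0.670 = 2.166713; cosh(ωT) = 4.422048, sinh(ωT) = 4.307495
x(T) = p + (x₀−p)·cosh(ωT) + (ẋ₀/ω)·sinh(ωT) ⇒ p·(1 − cosh) = x(T) − x₀·cosh − (ẋ₀/ω)·sinh
numerator   = 1.4405 − (0.4903)·4.422048 − (0.8250/3.2339)·4.307495 = -1.826515
denominator = 1 − 4.422048 = -3.422048
p = -1.826515 / -3.422048 = 0.5337

p = 0.5337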